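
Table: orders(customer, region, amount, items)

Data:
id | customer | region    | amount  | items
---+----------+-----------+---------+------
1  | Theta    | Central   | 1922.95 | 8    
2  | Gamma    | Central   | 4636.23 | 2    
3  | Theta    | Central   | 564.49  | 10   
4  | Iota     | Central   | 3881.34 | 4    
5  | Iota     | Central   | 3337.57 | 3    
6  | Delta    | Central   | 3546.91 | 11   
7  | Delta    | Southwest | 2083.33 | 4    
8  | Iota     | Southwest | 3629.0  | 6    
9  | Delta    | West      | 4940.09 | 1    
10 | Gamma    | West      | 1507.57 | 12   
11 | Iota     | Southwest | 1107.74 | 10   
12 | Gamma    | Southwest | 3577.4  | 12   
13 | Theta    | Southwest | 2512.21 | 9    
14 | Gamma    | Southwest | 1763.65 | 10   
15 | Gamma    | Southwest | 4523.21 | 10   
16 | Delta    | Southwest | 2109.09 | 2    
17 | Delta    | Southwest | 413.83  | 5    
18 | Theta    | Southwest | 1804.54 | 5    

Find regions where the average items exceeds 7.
SELECT region, AVG(items)
FROM orders
GROUP BY region
HAVING AVG(items) > 7

Result:
  Southwest: avg=7.30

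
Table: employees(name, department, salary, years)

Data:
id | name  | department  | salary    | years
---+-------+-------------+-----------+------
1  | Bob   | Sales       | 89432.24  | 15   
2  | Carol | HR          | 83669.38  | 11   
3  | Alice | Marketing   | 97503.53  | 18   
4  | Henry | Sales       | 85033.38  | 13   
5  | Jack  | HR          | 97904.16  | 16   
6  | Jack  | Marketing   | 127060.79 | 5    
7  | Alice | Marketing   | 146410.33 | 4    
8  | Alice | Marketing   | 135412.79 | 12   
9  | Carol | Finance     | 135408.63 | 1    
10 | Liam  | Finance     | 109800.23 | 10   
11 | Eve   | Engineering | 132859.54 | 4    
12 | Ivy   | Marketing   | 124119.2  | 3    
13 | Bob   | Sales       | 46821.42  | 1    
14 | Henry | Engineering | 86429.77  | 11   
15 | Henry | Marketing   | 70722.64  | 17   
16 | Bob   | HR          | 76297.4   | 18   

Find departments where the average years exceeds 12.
SELECT department, AVG(years)
FROM employees
GROUP BY department
HAVING AVG(years) > 12

Result:
  HR: avg=15.00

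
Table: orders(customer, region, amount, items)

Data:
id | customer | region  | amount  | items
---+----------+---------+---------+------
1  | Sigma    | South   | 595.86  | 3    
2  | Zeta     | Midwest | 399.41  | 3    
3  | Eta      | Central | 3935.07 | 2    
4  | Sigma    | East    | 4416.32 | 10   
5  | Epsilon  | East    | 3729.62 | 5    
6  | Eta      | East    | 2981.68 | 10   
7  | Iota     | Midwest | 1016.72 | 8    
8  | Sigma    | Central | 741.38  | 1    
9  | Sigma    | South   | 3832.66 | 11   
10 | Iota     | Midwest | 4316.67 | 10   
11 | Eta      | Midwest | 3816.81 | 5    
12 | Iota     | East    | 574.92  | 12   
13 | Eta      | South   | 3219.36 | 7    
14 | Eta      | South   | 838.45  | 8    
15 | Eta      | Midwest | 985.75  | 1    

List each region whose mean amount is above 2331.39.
SELECT region, AVG(amount)
FROM orders
GROUP BY region
HAVING AVG(amount) > 2331.39

Result:
  Central: avg=2338.23
  East: avg=2925.64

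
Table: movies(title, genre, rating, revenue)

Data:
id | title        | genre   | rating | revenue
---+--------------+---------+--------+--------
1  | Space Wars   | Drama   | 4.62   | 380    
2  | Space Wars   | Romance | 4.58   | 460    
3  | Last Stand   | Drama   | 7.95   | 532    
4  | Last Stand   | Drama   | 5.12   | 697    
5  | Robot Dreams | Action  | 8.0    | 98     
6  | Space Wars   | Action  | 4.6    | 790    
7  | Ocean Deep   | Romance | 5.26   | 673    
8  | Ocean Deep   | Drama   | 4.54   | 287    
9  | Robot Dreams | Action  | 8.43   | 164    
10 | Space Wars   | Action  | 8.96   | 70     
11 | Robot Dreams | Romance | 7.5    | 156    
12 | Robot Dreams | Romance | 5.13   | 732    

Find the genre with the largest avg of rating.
SELECT genre, AVG(rating) as val
FROM movies
GROUP BY genre
ORDER BY val DESC
LIMIT 1

Result: Action with avg(rating) = 7.50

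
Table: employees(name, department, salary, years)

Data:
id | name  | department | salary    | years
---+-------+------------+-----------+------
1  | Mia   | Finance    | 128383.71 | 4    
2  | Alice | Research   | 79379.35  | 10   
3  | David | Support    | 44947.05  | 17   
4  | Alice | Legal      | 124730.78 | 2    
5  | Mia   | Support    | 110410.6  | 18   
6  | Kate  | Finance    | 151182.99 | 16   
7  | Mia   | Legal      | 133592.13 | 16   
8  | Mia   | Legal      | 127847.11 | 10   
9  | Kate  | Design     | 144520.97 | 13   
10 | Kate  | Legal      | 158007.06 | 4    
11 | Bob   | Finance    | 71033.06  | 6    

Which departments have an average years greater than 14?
SELECT department, AVG(years)
FROM employees
GROUP BY department
HAVING AVG(years) > 14

Result:
  Support: avg=17.50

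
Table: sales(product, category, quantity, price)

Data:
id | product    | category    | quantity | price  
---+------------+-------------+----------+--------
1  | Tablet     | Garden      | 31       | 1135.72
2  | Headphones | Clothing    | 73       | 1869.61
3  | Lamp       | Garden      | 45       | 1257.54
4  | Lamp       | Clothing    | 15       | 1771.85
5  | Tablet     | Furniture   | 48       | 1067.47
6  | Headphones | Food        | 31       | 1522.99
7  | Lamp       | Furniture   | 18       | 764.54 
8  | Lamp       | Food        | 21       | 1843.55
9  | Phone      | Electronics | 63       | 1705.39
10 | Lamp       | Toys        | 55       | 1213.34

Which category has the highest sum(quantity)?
SELECT category, SUM(quantity) as val
FROM sales
GROUP BY category
ORDER BY val DESC
LIMIT 1

Result: Clothing with sum(quantity) = 88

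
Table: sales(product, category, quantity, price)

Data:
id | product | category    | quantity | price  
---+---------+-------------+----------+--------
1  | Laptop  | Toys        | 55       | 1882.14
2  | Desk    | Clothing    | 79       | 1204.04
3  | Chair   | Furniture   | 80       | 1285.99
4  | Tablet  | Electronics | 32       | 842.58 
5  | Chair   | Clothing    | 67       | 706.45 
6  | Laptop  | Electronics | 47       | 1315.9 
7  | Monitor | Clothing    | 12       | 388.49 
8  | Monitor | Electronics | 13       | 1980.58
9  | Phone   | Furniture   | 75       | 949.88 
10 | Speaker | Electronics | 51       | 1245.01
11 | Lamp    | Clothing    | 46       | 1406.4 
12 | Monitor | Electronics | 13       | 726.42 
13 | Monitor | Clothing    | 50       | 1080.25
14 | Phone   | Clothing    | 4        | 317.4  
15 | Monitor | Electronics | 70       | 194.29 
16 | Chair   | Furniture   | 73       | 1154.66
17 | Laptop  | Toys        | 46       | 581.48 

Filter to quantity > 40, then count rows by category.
SELECT category, COUNT(*)
FROM sales
WHERE quantity > 40
GROUP BY category

Note: WHERE filters rows before grouping.

Result:
  Clothing: 4
  Electronics: 3
  Furniture: 3
  Toys: 2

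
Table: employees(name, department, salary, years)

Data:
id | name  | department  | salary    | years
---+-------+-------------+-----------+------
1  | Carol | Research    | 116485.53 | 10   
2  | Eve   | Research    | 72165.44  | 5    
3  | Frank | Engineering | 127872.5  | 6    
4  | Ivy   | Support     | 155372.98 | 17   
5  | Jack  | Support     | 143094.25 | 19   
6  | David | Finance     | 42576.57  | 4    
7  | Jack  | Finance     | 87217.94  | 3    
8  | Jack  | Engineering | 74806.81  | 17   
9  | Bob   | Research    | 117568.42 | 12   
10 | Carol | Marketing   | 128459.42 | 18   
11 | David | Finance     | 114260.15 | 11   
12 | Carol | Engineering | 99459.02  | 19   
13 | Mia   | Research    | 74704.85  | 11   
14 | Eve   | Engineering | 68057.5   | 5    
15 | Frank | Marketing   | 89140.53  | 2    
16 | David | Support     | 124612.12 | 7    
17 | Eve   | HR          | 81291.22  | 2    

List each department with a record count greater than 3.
SELECT department, COUNT(*) as cnt
FROM employees
GROUP BY department
HAVING COUNT(*) > 3

Result:
  Engineering: 4
  Research: 4

Note: HAVING filters groups after aggregation, WHERE filters rows before.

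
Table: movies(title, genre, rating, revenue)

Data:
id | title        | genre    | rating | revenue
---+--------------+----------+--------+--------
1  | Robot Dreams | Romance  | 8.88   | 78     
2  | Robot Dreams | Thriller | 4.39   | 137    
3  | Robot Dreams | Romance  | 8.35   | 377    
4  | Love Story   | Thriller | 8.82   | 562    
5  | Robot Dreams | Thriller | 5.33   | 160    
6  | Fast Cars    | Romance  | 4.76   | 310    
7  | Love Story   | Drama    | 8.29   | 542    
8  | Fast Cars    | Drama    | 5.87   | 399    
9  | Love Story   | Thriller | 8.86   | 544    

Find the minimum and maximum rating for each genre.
SELECT genre, MIN(rating), MAX(rating)
FROM movies
GROUP BY genre

Result:
  Drama: min=5.87, max=8.29
  Romance: min=4.76, max=8.88
  Thriller: min=4.39, max=8.86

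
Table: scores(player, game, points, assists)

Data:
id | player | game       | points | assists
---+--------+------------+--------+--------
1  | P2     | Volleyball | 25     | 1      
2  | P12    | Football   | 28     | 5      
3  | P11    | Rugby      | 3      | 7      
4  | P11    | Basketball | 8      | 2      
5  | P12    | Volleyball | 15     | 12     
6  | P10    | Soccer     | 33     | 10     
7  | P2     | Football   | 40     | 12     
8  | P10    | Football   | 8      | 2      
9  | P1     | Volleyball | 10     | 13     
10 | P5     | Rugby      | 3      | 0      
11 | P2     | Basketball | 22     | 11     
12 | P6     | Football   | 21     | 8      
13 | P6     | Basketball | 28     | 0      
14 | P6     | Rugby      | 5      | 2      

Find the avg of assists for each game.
SELECT game, AVG(assists) as result
FROM scores
GROUP BY game

Result:
  Basketball: 4.33
  Football: 6.75
  Rugby: 3.00
  Soccer: 10.00
  Volleyball: 8.67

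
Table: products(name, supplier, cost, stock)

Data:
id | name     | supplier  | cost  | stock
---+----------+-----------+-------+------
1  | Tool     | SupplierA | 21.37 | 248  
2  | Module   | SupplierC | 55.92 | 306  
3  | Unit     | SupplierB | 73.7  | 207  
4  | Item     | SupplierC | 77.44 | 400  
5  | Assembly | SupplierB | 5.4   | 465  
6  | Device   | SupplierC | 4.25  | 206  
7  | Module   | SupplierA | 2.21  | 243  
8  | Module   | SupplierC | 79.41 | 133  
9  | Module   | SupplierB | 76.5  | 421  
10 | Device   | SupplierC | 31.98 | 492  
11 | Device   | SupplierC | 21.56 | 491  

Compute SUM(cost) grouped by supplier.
SELECT supplier, SUM(cost) as result
FROM products
GROUP BY supplier

Result:
  SupplierA: 23.58
  SupplierB: 155.60
  SupplierC: 270.56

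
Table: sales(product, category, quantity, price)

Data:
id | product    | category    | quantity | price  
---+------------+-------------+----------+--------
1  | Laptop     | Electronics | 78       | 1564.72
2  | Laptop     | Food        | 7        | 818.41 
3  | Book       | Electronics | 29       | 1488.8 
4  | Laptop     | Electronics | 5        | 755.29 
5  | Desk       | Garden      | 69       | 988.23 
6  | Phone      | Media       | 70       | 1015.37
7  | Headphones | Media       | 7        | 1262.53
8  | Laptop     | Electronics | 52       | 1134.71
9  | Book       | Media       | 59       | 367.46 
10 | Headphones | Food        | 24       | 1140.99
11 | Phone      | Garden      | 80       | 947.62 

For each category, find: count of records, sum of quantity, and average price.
SELECT category,
       COUNT(*) as cnt,
       SUM(quantity) as total_quantity,
       AVG(price) as avg_price
FROM sales
GROUP BY category

Result:
  Electronics: 4 records, 164 total quantity, 1235.88 avg price
  Food: 2 records, 31 total quantity, 979.70 avg price
  Garden: 2 records, 149 total quantity, 967.93 avg price
  Media: 3 records, 136 total quantity, 881.79 avg price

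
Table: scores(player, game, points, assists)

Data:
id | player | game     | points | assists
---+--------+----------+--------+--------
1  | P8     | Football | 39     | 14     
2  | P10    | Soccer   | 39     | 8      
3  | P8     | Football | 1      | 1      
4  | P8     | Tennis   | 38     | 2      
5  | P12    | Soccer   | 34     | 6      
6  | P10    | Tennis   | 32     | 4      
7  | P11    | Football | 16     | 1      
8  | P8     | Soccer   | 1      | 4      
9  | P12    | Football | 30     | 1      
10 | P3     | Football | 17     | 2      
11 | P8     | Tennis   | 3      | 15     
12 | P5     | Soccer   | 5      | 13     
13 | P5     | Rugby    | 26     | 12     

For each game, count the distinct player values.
SELECT game, COUNT(DISTINCT player)
FROM scores
GROUP BY game

Result:
  Football: 4 distinct
  Rugby: 1 distinct
  Soccer: 4 distinct
  Tennis: 2 distinct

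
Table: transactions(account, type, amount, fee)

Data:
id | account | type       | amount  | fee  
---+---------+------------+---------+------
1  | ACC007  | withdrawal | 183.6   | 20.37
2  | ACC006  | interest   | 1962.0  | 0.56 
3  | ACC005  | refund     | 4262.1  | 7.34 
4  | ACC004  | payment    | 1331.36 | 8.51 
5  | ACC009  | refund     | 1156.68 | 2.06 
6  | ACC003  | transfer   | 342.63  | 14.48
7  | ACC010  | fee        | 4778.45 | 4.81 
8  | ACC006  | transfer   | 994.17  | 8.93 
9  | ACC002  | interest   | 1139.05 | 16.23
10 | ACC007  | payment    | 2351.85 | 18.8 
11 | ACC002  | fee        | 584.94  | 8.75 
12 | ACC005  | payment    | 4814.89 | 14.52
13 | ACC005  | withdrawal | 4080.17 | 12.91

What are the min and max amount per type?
SELECT type, MIN(amount), MAX(amount)
FROM transactions
GROUP BY type

Result:
  fee: min=584.94, max=4778.45
  interest: min=1139.05, max=1962.00
  payment: min=1331.36, max=4814.89
  refund: min=1156.68, max=4262.10
  transfer: min=342.63, max=994.17
  withdrawal: min=183.60, max=4080.17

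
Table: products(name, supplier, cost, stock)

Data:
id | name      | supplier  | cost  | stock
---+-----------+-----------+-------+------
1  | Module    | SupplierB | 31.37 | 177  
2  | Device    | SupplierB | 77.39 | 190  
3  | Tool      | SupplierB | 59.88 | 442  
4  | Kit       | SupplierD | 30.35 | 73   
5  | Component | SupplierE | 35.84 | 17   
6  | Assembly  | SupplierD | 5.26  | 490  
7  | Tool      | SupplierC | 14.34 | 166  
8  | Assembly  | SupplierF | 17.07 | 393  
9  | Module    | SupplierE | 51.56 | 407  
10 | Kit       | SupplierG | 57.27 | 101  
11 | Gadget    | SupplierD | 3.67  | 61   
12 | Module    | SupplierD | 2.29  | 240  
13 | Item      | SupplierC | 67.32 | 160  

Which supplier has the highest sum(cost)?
SELECT supplier, SUM(cost) as val
FROM products
GROUP BY supplier
ORDER BY val DESC
LIMIT 1

Result: SupplierB with sum(cost) = 168.64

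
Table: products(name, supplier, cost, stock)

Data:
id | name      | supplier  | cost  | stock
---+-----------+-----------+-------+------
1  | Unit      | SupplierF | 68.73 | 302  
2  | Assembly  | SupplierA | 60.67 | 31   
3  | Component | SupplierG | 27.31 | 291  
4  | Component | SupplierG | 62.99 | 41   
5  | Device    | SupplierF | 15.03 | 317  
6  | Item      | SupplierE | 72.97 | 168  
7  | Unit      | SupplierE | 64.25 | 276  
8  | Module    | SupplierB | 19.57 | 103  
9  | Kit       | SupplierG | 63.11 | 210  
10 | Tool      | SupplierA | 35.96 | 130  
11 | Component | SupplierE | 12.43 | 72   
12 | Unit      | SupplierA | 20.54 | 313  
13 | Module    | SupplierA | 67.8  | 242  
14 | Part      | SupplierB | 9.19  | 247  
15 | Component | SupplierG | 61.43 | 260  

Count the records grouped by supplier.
SELECT supplier, COUNT(*) as count
FROM products
GROUP BY supplier

Result:
  SupplierA: 4
  SupplierB: 2
  SupplierE: 3
  SupplierF: 2
  SupplierG: 4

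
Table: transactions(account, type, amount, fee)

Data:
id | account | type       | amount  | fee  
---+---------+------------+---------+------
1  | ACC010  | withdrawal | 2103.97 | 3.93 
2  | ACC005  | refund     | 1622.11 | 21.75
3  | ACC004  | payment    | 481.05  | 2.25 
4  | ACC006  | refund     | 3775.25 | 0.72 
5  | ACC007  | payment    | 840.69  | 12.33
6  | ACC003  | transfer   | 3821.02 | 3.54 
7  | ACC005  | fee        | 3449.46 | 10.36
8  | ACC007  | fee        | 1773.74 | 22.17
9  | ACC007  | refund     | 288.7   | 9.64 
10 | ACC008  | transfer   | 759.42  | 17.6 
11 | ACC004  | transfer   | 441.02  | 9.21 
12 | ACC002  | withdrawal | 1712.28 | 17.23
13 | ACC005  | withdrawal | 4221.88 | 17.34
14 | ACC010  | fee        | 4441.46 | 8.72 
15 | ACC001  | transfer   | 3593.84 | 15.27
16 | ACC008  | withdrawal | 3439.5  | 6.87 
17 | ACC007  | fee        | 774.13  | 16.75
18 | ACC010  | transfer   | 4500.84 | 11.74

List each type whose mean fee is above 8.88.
SELECT type, AVG(fee)
FROM transactions
GROUP BY type
HAVING AVG(fee) > 8.88

Result:
  fee: avg=14.50
  refund: avg=10.70
  transfer: avg=11.47
  withdrawal: avg=11.34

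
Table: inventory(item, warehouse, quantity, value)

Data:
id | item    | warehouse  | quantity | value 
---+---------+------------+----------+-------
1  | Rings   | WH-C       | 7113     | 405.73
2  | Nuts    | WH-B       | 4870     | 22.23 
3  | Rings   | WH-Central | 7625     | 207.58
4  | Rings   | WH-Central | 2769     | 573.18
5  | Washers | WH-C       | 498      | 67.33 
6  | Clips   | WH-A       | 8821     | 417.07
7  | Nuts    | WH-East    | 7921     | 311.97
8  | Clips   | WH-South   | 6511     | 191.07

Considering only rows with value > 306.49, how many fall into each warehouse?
SELECT warehouse, COUNT(*)
FROM inventory
WHERE value > 306.49
GROUP BY warehouse

Note: WHERE filters rows before grouping.

Result:
  WH-A: 1
  WH-C: 1
  WH-Central: 1
  WH-East: 1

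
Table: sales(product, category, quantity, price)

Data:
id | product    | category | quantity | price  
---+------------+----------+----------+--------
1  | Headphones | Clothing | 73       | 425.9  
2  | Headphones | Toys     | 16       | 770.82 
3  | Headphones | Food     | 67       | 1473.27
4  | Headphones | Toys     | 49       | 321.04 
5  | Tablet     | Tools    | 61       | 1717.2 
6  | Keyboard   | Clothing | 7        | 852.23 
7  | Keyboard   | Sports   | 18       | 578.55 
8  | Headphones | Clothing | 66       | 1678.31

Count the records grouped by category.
SELECT category, COUNT(*) as count
FROM sales
GROUP BY category

Result:
  Clothing: 3
  Food: 1
  Sports: 1
  Tools: 1
  Toys: 2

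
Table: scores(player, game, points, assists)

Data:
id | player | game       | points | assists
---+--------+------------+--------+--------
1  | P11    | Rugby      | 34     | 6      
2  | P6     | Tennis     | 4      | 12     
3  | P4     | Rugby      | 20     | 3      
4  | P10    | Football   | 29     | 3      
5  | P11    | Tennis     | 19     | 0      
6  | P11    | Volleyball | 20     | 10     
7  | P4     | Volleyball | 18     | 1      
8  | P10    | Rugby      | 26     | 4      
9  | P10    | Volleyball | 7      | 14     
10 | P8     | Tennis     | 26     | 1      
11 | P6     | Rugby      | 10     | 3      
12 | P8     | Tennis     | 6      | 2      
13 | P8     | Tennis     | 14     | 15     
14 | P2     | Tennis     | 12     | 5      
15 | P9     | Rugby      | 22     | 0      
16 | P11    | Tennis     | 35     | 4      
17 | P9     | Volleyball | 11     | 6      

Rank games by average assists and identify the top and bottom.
SELECT game, AVG(assists)
FROM scores
GROUP BY game
ORDER BY AVG(assists)

All groups:
  Football: 3.00
  Rugby: 3.20
  Tennis: 5.57
  Volleyball: 7.75

Highest: Volleyball (7.75)
Lowest: Football (3.00)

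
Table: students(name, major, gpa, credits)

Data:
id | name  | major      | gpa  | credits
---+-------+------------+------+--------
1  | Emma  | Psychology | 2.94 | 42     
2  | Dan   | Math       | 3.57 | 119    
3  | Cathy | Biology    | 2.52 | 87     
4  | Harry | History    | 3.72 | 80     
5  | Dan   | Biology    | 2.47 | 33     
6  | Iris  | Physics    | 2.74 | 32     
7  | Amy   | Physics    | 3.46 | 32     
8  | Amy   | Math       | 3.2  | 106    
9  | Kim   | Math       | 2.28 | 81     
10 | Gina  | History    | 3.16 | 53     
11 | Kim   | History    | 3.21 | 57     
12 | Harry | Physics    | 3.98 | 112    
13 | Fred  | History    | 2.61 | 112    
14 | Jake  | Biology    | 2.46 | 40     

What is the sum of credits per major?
SELECT major, SUM(credits) as result
FROM students
GROUP BY major

Result:
  Biology: 160
  History: 302
  Math: 306
  Physics: 176
  Psychology: 42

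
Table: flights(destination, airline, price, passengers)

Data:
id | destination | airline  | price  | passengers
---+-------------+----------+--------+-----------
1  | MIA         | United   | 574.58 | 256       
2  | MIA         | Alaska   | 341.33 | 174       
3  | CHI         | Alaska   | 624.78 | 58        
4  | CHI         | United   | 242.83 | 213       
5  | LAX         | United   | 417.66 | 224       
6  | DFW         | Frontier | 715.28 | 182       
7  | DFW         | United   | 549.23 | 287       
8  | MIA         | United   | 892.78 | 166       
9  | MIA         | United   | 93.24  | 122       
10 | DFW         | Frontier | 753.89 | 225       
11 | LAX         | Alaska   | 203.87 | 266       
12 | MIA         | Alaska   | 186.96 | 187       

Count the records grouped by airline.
SELECT airline, COUNT(*) as count
FROM flights
GROUP BY airline

Result:
  Alaska: 4
  Frontier: 2
  United: 6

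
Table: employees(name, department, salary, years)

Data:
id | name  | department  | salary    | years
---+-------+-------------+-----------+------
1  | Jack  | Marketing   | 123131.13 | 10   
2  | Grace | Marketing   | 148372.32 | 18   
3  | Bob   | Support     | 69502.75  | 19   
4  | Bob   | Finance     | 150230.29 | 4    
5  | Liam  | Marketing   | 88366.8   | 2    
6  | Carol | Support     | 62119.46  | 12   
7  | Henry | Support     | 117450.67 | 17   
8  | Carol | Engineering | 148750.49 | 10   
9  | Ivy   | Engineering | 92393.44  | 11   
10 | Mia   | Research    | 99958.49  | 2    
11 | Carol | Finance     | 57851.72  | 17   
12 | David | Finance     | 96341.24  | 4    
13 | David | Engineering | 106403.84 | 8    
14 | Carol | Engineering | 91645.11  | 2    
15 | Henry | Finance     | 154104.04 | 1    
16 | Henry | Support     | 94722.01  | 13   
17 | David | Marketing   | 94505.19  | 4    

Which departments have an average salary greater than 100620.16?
SELECT department, AVG(salary)
FROM employees
GROUP BY department
HAVING AVG(salary) > 100620.16

Result:
  Engineering: avg=109798.22
  Finance: avg=114631.82
  Marketing: avg=113593.86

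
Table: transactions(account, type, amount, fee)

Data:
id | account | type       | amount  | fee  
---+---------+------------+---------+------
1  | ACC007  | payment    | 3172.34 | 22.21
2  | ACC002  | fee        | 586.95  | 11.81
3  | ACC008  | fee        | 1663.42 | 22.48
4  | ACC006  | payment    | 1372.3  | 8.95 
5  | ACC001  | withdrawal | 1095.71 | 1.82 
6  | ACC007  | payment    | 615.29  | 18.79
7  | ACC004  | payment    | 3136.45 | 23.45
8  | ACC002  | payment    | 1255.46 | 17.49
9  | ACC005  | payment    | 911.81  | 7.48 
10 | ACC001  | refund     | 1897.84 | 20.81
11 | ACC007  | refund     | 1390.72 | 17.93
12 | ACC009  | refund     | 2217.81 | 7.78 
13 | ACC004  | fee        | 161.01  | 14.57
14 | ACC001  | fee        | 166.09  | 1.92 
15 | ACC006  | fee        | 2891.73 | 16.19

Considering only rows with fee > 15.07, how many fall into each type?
SELECT type, COUNT(*)
FROM transactions
WHERE fee > 15.07
GROUP BY type

Note: WHERE filters rows before grouping.

Result:
  fee: 2
  payment: 4
  refund: 2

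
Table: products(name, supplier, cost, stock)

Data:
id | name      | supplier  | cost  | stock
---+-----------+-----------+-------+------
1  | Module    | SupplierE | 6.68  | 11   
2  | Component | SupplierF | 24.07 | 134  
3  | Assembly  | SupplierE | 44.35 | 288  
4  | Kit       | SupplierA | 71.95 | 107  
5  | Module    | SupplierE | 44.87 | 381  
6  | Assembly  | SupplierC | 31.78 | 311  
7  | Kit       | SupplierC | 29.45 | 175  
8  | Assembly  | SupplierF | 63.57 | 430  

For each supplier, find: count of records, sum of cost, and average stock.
SELECT supplier,
       COUNT(*) as cnt,
       SUM(cost) as total_cost,
       AVG(stock) as avg_stock
FROM products
GROUP BY supplier

Result:
  SupplierA: 1 records, 71.95 total cost, 107.00 avg stock
  SupplierC: 2 records, 61.23 total cost, 243.00 avg stock
  SupplierE: 3 records, 95.90 total cost, 226.67 avg stock
  SupplierF: 2 records, 87.64 total cost, 282.00 avg stock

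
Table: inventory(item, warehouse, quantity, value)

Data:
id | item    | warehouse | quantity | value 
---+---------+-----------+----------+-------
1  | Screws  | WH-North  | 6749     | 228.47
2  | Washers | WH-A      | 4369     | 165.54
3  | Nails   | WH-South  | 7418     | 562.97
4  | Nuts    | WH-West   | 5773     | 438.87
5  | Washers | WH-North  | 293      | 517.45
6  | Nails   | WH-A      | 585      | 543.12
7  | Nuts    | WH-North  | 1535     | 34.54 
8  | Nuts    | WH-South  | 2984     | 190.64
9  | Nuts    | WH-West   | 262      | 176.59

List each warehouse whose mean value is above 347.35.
SELECT warehouse, AVG(value)
FROM inventory
GROUP BY warehouse
HAVING AVG(value) > 347.35

Result:
  WH-A: avg=354.33
  WH-South: avg=376.81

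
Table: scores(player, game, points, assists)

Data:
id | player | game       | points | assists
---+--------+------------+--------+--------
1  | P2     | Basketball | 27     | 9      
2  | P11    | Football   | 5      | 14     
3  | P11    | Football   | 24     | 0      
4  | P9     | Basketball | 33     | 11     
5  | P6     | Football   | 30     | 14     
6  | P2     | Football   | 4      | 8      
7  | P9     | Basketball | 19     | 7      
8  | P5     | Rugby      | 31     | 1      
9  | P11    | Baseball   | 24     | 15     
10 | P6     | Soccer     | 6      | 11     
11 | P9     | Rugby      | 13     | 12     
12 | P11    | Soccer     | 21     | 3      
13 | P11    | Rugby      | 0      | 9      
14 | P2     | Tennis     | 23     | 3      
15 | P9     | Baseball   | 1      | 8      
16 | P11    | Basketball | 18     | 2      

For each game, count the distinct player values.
SELECT game, COUNT(DISTINCT player)
FROM scores
GROUP BY game

Result:
  Baseball: 2 distinct
  Basketball: 3 distinct
  Football: 3 distinct
  Rugby: 3 distinct
  Soccer: 2 distinct
  Tennis: 1 distinct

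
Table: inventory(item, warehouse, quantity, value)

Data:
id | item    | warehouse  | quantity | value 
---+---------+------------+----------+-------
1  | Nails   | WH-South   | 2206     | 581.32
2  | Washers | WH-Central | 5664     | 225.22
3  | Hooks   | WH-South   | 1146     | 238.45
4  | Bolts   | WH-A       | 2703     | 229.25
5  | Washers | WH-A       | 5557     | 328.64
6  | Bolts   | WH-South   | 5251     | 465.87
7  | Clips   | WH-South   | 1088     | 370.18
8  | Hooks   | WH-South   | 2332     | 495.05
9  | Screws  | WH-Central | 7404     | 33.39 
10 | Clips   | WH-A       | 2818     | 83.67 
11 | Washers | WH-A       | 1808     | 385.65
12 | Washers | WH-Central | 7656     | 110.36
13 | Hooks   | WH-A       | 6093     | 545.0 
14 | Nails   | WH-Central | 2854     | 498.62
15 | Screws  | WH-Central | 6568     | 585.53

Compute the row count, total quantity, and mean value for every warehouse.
SELECT warehouse,
       COUNT(*) as cnt,
       SUM(quantity) as total_quantity,
       AVG(value) as avg_value
FROM inventory
GROUP BY warehouse

Result:
  WH-A: 5 records, 18979 total quantity, 314.44 avg value
  WH-Central: 5 records, 30146 total quantity, 290.62 avg value
  WH-South: 5 records, 12023 total quantity, 430.17 avg value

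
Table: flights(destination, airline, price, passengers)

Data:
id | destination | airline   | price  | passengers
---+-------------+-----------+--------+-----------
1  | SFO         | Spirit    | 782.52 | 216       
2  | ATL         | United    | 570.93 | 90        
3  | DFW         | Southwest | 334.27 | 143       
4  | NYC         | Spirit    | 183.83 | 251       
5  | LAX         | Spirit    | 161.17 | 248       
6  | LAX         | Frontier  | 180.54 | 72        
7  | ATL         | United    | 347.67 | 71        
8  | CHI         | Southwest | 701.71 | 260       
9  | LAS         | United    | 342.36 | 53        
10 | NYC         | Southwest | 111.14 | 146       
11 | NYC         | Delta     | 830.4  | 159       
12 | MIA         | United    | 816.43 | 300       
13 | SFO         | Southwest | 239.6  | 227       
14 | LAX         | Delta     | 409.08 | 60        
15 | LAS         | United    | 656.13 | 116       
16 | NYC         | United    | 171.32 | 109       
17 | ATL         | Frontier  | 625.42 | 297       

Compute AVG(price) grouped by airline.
SELECT airline, AVG(price) as result
FROM flights
GROUP BY airline

Result:
  Delta: 619.74
  Frontier: 402.98
  Southwest: 346.68
  Spirit: 375.84
  United: 484.14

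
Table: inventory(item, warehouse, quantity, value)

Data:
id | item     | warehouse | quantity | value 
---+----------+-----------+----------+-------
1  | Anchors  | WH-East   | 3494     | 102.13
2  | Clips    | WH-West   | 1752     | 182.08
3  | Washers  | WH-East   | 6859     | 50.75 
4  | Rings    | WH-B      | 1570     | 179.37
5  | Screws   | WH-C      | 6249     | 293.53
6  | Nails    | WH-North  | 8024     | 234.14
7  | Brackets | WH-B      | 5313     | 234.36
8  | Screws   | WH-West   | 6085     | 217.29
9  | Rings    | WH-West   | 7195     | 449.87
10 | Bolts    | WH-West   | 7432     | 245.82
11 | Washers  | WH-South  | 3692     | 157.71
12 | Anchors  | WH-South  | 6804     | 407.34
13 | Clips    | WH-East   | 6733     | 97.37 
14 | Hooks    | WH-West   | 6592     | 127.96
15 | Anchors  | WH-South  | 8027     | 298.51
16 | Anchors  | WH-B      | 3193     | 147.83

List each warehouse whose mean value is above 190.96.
SELECT warehouse, AVG(value)
FROM inventory
GROUP BY warehouse
HAVING AVG(value) > 190.96

Result:
  WH-C: avg=293.53
  WH-North: avg=234.14
  WH-South: avg=287.85
  WH-West: avg=244.60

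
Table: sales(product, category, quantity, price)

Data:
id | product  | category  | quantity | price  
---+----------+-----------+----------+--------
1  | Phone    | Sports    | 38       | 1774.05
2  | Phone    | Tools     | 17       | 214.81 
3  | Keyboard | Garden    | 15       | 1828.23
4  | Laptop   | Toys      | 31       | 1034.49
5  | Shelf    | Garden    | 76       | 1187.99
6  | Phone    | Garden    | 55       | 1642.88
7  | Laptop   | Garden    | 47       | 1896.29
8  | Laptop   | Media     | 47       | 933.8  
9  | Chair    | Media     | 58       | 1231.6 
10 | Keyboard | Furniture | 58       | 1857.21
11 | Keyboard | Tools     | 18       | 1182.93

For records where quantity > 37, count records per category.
SELECT category, COUNT(*)
FROM sales
WHERE quantity > 37
GROUP BY category

Note: WHERE filters rows before grouping.

Result:
  Furniture: 1
  Garden: 3
  Media: 2
  Sports: 1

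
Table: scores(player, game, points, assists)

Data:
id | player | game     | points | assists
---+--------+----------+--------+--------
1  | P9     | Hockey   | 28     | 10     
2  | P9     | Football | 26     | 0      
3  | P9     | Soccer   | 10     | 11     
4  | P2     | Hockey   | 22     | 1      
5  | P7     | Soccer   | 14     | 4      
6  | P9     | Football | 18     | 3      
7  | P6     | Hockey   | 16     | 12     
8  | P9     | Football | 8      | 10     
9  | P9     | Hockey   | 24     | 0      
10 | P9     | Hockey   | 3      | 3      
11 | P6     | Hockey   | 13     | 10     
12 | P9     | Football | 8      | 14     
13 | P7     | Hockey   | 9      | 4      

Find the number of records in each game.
SELECT game, COUNT(*) as count
FROM scores
GROUP BY game

Result:
  Football: 4
  Hockey: 7
  Soccer: 2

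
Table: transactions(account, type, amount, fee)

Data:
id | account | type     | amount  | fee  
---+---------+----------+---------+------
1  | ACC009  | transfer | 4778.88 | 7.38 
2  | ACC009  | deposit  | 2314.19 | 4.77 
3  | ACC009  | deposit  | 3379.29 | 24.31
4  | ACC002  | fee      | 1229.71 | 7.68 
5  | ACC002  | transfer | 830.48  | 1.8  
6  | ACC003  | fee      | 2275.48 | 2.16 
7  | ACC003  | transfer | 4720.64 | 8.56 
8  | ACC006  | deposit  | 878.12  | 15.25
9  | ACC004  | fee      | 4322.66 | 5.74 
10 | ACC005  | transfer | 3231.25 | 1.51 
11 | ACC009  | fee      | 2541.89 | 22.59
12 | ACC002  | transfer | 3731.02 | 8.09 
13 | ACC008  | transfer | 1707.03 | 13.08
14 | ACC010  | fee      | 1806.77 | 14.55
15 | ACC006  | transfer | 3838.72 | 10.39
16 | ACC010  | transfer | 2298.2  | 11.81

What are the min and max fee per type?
SELECT type, MIN(fee), MAX(fee)
FROM transactions
GROUP BY type

Result:
  deposit: min=4.77, max=24.31
  fee: min=2.16, max=22.59
  transfer: min=1.51, max=13.08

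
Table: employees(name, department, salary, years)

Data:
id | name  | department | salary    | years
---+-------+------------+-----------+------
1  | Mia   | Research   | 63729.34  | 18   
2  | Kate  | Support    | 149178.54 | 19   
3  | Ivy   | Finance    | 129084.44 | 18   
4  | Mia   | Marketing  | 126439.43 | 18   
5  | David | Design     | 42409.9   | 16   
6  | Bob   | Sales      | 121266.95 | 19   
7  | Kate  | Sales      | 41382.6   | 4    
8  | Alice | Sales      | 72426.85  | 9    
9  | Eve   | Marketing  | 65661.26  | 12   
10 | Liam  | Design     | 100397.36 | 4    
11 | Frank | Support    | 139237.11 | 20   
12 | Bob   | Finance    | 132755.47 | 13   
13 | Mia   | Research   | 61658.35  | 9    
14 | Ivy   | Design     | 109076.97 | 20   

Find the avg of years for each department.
SELECT department, AVG(years) as result
FROM employees
GROUP BY department

Result:
  Design: 13.33
  Finance: 15.50
  Marketing: 15.00
  Research: 13.50
  Sales: 10.67
  Support: 19.50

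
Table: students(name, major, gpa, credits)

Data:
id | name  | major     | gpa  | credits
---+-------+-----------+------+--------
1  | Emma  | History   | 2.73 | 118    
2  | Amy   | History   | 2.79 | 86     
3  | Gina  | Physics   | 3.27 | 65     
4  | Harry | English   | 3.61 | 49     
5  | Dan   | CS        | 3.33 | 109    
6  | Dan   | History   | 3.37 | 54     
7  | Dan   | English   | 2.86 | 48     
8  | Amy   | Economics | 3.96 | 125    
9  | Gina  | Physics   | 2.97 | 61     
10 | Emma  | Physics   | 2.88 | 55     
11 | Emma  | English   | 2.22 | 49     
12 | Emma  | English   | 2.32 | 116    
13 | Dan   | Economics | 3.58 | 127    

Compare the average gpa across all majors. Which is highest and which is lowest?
SELECT major, AVG(gpa)
FROM students
GROUP BY major
ORDER BY AVG(gpa)

All groups:
  English: 2.75
  History: 2.96
  Physics: 3.04
  CS: 3.33
  Economics: 3.77

Highest: Economics (3.77)
Lowest: English (2.75)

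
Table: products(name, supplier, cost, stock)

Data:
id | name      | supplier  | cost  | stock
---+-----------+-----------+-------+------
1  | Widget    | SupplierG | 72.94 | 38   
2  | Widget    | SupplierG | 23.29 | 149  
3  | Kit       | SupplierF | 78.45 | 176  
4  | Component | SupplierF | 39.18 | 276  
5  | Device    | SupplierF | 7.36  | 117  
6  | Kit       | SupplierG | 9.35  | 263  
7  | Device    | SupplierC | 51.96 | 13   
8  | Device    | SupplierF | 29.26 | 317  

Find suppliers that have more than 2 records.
SELECT supplier, COUNT(*) as cnt
FROM products
GROUP BY supplier
HAVING COUNT(*) > 2

Result:
  SupplierF: 4
  SupplierG: 3

Note: HAVING filters groups after aggregation, WHERE filters rows before.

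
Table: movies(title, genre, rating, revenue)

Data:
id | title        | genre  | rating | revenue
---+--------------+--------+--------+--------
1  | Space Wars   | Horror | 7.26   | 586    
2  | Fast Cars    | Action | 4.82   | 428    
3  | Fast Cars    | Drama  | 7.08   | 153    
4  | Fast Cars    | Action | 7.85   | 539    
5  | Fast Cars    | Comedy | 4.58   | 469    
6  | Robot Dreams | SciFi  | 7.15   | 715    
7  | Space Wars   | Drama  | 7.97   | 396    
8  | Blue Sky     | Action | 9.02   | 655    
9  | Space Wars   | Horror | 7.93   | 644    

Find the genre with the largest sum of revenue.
SELECT genre, SUM(revenue) as val
FROM movies
GROUP BY genre
ORDER BY val DESC
LIMIT 1

Result: Action with sum(revenue) = 1622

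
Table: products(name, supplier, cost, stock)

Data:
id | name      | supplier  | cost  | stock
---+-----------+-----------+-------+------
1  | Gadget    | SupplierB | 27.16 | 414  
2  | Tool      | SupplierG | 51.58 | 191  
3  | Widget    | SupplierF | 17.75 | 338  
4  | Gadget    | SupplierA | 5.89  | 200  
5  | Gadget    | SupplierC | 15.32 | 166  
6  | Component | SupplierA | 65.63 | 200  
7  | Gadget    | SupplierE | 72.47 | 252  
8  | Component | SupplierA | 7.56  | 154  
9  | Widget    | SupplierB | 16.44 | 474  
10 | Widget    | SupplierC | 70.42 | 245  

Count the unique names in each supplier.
SELECT supplier, COUNT(DISTINCT name)
FROM products
GROUP BY supplier

Result:
  SupplierA: 2 distinct
  SupplierB: 2 distinct
  SupplierC: 2 distinct
  SupplierE: 1 distinct
  SupplierF: 1 distinct
  SupplierG: 1 distinct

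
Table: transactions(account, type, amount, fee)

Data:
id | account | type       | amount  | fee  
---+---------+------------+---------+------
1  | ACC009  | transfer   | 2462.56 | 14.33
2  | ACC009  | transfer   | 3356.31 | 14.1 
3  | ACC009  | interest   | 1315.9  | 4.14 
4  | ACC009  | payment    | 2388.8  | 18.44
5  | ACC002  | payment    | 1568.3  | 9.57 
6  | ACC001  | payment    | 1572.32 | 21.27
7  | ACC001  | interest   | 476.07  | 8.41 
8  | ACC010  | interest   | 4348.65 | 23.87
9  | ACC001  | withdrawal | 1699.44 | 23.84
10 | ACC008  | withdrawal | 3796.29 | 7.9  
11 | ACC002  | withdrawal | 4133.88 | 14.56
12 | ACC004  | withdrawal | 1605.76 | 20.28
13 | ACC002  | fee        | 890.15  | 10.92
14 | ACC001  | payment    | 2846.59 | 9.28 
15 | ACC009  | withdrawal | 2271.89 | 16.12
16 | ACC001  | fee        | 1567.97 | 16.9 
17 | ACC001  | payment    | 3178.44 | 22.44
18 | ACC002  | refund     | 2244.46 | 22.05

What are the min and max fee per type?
SELECT type, MIN(fee), MAX(fee)
FROM transactions
GROUP BY type

Result:
  fee: min=10.92, max=16.90
  interest: min=4.14, max=23.87
  payment: min=9.28, max=22.44
  refund: min=22.05, max=22.05
  transfer: min=14.10, max=14.33
  withdrawal: min=7.90, max=23.84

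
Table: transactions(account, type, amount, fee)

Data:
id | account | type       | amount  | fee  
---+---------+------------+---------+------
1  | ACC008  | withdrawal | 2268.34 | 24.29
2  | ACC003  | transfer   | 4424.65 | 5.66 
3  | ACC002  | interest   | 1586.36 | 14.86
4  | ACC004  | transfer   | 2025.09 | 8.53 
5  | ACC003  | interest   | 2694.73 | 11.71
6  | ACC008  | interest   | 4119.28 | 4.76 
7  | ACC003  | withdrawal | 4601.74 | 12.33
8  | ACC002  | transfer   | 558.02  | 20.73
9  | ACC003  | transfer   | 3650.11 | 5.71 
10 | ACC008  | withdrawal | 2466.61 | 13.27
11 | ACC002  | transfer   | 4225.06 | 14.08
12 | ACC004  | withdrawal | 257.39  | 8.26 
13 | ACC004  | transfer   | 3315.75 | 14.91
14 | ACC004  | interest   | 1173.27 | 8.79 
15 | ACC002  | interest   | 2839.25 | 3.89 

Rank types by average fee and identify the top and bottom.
SELECT type, AVG(fee)
FROM transactions
GROUP BY type
ORDER BY AVG(fee)

All groups:
  interest: 8.80
  transfer: 11.60
  withdrawal: 14.54

Highest: withdrawal (14.54)
Lowest: interest (8.80)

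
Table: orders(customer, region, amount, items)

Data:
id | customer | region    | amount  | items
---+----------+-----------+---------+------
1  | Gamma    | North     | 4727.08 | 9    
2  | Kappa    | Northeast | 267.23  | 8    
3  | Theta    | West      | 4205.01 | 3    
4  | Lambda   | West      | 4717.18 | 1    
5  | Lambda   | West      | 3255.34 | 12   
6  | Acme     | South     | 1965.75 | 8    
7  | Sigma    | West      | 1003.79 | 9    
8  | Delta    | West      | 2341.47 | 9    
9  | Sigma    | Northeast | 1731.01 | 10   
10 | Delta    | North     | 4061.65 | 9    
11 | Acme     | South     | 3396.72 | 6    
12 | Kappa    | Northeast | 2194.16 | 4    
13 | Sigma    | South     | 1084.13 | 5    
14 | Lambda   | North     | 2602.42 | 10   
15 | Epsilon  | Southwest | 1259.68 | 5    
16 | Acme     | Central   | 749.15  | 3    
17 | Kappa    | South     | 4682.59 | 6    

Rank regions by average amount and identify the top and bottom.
SELECT region, AVG(amount)
FROM orders
GROUP BY region
ORDER BY AVG(amount)

All groups:
  Central: 749.15
  Southwest: 1259.68
  Northeast: 1397.47
  South: 2782.30
  West: 3104.56
  North: 3797.05

Highest: North (3797.05)
Lowest: Central (749.15)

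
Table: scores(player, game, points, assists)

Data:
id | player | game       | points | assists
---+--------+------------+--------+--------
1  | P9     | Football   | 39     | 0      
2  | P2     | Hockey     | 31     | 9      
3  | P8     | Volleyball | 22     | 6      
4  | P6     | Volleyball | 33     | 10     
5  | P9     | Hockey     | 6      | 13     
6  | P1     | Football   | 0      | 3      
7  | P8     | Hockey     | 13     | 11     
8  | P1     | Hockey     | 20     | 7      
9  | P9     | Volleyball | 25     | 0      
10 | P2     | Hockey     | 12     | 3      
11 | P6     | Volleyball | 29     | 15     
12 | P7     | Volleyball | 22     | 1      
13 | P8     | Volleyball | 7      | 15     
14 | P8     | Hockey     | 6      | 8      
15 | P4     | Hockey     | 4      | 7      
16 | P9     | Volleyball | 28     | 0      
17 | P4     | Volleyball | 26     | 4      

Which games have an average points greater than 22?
SELECT game, AVG(points)
FROM scores
GROUP BY game
HAVING AVG(points) > 22

Result:
  Volleyball: avg=24.00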